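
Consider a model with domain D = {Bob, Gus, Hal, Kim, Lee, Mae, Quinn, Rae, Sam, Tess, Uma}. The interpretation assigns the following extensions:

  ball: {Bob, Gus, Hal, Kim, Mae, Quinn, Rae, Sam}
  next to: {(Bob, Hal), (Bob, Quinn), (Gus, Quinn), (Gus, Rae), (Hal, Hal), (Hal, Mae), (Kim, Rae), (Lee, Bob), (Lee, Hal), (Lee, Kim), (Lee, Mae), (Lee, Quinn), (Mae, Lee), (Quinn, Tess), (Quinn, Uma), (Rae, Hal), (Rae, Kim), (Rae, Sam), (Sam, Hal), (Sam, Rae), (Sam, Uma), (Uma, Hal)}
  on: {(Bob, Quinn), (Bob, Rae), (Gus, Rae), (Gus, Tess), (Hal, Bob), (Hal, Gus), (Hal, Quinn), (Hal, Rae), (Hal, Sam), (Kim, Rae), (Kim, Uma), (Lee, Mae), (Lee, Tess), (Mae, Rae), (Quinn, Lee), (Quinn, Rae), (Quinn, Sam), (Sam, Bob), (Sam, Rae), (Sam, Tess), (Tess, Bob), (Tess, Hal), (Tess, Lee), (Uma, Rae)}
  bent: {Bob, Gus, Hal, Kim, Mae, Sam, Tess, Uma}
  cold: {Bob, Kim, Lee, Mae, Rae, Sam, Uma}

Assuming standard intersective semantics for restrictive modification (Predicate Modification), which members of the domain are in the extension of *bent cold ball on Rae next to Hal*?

{Bob, Sam}

⟦on Rae⟧ = {x : ⟨x, Rae⟩ ∈ ⟦on⟧} = {Bob, Gus, Hal, Kim, Mae, Quinn, Sam, Uma}
⟦next to Hal⟧ = {x : ⟨x, Hal⟩ ∈ ⟦next to⟧} = {Bob, Hal, Lee, Rae, Sam, Uma}
⟦ball⟧ = {Bob, Gus, Hal, Kim, Mae, Quinn, Rae, Sam}
… ∩ ⟦on Rae⟧ = {Bob, Gus, Hal, Kim, Mae, Quinn, Rae, Sam} ∩ {Bob, Gus, Hal, Kim, Mae, Quinn, Sam, Uma} = {Bob, Gus, Hal, Kim, Mae, Quinn, Sam}
… ∩ ⟦next to Hal⟧ = {Bob, Gus, Hal, Kim, Mae, Quinn, Sam} ∩ {Bob, Hal, Lee, Rae, Sam, Uma} = {Bob, Hal, Sam}
… ∩ ⟦bent⟧ = {Bob, Hal, Sam} ∩ {Bob, Gus, Hal, Kim, Mae, Sam, Tess, Uma} = {Bob, Hal, Sam}
… ∩ ⟦cold⟧ = {Bob, Hal, Sam} ∩ {Bob, Kim, Lee, Mae, Rae, Sam, Uma} = {Bob, Sam}
So ⟦bent cold ball on Rae next to Hal⟧ = {Bob, Sam}.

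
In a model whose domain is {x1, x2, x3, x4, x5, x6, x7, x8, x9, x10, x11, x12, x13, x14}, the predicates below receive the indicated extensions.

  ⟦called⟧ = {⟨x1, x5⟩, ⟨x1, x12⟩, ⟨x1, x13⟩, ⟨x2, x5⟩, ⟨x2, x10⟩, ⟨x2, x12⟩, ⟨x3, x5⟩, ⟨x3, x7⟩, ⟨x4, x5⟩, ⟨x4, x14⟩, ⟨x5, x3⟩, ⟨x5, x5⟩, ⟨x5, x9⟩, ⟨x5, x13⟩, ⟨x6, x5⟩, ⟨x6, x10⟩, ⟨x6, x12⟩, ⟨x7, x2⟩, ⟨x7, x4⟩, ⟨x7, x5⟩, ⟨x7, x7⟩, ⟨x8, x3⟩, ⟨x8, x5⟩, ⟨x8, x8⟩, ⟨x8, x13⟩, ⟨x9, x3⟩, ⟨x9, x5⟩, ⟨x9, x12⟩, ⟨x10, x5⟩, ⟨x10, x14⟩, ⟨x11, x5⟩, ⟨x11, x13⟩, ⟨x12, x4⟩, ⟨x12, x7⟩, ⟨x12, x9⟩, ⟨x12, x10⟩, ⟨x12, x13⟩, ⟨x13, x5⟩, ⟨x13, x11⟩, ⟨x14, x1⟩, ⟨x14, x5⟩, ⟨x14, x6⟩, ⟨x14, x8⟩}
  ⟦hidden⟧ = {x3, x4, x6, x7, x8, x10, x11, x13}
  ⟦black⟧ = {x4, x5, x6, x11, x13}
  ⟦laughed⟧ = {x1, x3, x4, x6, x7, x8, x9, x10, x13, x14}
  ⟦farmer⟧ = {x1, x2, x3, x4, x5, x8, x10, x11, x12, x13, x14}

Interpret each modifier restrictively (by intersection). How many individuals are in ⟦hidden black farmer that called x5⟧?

⟦that called x5⟧ = {x : ⟨x, x5⟩ ∈ ⟦called⟧} = {x1, x2, x3, x4, x5, x6, x7, x8, x9, x10, x11, x13, x14}
⟦farmer⟧ = {x1, x2, x3, x4, x5, x8, x10, x11, x12, x13, x14}
… ∩ ⟦that called x5⟧ = {x1, x2, x3, x4, x5, x8, x10, x11, x12, x13, x14} ∩ {x1, x2, x3, x4, x5, x6, x7, x8, x9, x10, x11, x13, x14} = {x1, x2, x3, x4, x5, x8, x10, x11, x13, x14}
… ∩ ⟦hidden⟧ = {x1, x2, x3, x4, x5, x8, x10, x11, x13, x14} ∩ {x3, x4, x6, x7, x8, x10, x11, x13} = {x3, x4, x8, x10, x11, x13}
… ∩ ⟦black⟧ = {x3, x4, x8, x10, x11, x13} ∩ {x4, x5, x6, x11, x13} = {x4, x11, x13}
⟦hidden black farmer that called x5⟧ = {x4, x11, x13}, so the cardinality is 3.

3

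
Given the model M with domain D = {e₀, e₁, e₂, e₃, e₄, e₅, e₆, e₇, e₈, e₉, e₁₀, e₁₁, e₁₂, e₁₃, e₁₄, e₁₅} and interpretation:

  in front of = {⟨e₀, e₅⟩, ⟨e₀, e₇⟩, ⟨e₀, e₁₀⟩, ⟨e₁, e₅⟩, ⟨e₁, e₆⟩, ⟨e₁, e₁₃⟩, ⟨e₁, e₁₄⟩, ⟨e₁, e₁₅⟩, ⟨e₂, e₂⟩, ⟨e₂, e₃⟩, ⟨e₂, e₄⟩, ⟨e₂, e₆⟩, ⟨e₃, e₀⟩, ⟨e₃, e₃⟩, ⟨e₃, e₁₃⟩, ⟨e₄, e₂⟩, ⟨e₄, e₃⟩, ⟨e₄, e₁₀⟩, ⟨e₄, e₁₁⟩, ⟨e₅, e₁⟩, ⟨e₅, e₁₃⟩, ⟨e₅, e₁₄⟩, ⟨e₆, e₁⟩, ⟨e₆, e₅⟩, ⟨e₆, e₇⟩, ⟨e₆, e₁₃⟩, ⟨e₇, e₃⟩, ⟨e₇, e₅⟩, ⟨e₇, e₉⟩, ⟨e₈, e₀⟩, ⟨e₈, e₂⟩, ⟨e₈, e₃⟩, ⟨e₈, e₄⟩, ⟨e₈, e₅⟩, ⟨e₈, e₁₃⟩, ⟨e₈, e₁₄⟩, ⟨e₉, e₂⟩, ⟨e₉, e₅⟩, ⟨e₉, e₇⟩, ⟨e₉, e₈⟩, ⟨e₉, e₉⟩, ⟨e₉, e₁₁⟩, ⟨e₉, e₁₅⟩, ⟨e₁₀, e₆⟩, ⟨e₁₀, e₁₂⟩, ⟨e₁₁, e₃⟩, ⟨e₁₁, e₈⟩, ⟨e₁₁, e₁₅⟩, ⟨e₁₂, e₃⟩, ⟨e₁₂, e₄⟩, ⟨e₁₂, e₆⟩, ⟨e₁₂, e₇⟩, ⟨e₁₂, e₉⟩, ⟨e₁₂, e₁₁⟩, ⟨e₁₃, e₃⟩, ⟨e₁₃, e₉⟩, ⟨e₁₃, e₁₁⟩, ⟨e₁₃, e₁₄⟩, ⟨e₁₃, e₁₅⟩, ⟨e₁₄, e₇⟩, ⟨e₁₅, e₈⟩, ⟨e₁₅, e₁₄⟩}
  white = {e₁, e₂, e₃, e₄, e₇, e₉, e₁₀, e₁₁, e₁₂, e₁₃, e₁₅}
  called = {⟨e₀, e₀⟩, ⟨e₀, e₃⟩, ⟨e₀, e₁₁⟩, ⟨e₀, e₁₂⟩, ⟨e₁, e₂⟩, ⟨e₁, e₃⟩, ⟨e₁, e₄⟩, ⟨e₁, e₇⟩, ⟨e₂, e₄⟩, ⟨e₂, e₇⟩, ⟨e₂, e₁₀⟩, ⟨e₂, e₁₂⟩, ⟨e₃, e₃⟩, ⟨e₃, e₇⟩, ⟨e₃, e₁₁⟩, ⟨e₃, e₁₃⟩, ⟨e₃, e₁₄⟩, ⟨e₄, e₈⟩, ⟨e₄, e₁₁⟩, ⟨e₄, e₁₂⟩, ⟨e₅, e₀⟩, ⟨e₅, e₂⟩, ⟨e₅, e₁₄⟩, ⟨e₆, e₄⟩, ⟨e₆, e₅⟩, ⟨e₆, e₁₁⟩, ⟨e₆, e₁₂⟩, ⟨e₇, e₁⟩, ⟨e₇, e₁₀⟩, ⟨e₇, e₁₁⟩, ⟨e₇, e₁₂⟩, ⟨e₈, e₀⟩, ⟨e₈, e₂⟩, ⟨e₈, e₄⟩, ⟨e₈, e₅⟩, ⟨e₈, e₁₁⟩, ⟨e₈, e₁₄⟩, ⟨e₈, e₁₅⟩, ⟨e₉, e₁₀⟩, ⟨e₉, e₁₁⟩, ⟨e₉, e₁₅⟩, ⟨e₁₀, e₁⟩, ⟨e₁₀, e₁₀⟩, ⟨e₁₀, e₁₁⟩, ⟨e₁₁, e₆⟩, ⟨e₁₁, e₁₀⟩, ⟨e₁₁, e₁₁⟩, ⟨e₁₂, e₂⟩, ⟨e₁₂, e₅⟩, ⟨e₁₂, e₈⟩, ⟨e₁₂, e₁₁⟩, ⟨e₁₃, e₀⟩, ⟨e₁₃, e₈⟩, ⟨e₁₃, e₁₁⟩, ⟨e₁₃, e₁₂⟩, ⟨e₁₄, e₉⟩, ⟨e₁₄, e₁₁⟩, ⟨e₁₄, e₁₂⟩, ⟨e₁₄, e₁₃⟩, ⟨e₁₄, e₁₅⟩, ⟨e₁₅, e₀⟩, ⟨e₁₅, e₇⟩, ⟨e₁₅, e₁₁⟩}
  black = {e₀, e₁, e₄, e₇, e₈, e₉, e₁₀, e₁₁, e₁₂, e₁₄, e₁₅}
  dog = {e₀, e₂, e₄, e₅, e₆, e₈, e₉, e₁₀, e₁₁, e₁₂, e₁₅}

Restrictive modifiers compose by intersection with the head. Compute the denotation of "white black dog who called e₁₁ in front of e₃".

⟦who called e₁₁⟧ = {x : ⟨x, e₁₁⟩ ∈ ⟦called⟧} = {e₀, e₃, e₄, e₆, e₇, e₈, e₉, e₁₀, e₁₁, e₁₂, e₁₃, e₁₄, e₁₅}
⟦in front of e₃⟧ = {x : ⟨x, e₃⟩ ∈ ⟦in front of⟧} = {e₂, e₃, e₄, e₇, e₈, e₁₁, e₁₂, e₁₃}
⟦dog⟧ = {e₀, e₂, e₄, e₅, e₆, e₈, e₉, e₁₀, e₁₁, e₁₂, e₁₅}
… ∩ ⟦who called e₁₁⟧ = {e₀, e₂, e₄, e₅, e₆, e₈, e₉, e₁₀, e₁₁, e₁₂, e₁₅} ∩ {e₀, e₃, e₄, e₆, e₇, e₈, e₉, e₁₀, e₁₁, e₁₂, e₁₃, e₁₄, e₁₅} = {e₀, e₄, e₆, e₈, e₉, e₁₀, e₁₁, e₁₂, e₁₅}
… ∩ ⟦in front of e₃⟧ = {e₀, e₄, e₆, e₈, e₉, e₁₀, e₁₁, e₁₂, e₁₅} ∩ {e₂, e₃, e₄, e₇, e₈, e₁₁, e₁₂, e₁₃} = {e₄, e₈, e₁₁, e₁₂}
… ∩ ⟦white⟧ = {e₄, e₈, e₁₁, e₁₂} ∩ {e₁, e₂, e₃, e₄, e₇, e₉, e₁₀, e₁₁, e₁₂, e₁₃, e₁₅} = {e₄, e₁₁, e₁₂}
… ∩ ⟦black⟧ = {e₄, e₁₁, e₁₂} ∩ {e₀, e₁, e₄, e₇, e₈, e₉, e₁₀, e₁₁, e₁₂, e₁₄, e₁₅} = {e₄, e₁₁, e₁₂}
So ⟦white black dog who called e₁₁ in front of e₃⟧ = {e₄, e₁₁, e₁₂}.

{e₄, e₁₁, e₁₂}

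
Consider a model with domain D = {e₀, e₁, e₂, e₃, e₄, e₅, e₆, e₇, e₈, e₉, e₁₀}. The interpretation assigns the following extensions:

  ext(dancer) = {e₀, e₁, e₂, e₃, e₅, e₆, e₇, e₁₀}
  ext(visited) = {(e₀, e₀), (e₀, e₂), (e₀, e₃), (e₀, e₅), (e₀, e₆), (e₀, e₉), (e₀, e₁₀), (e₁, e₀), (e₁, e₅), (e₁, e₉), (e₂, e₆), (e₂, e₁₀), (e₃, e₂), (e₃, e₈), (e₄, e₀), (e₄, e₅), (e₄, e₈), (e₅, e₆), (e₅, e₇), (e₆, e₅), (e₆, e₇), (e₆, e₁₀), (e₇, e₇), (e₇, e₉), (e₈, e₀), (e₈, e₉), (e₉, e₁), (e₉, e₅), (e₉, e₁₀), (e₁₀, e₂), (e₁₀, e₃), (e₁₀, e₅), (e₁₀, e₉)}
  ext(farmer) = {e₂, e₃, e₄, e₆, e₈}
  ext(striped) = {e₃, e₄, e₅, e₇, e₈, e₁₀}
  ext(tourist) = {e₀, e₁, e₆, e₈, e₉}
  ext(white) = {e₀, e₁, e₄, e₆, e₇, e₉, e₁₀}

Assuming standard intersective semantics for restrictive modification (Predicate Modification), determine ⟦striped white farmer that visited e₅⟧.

{e₄}

⟦that visited e₅⟧ = {x : ⟨x, e₅⟩ ∈ ⟦visited⟧} = {e₀, e₁, e₄, e₆, e₉, e₁₀}
⟦farmer⟧ = {e₂, e₃, e₄, e₆, e₈}
… ∩ ⟦that visited e₅⟧ = {e₂, e₃, e₄, e₆, e₈} ∩ {e₀, e₁, e₄, e₆, e₉, e₁₀} = {e₄, e₆}
… ∩ ⟦striped⟧ = {e₄, e₆} ∩ {e₃, e₄, e₅, e₇, e₈, e₁₀} = {e₄}
… ∩ ⟦white⟧ = {e₄} ∩ {e₀, e₁, e₄, e₆, e₇, e₉, e₁₀} = {e₄}
So ⟦striped white farmer that visited e₅⟧ = {e₄}.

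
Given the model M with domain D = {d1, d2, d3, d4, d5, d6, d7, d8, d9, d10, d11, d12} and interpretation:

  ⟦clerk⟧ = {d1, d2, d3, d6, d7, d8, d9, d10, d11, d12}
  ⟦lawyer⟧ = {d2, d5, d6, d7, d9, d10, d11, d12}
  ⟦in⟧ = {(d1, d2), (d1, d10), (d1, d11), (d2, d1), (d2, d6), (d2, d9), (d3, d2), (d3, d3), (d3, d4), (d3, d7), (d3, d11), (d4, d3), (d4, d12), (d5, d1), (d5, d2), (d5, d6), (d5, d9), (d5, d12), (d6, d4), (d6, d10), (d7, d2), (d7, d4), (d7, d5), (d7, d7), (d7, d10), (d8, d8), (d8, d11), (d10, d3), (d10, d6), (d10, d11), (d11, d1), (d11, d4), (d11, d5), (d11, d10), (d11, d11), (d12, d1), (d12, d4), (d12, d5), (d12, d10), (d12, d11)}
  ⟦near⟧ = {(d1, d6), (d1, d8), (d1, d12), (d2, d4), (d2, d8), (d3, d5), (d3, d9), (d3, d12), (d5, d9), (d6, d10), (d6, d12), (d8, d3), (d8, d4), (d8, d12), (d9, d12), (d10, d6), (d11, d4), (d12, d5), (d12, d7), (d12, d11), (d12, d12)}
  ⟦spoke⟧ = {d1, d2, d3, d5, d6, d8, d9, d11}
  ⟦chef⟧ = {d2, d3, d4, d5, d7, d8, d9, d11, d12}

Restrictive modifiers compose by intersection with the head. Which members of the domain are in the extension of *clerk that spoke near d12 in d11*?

{d1, d3, d8}

⟦that spoke⟧ = ⟦spoke⟧ = {d1, d2, d3, d5, d6, d8, d9, d11}
⟦near d12⟧ = {x : ⟨x, d12⟩ ∈ ⟦near⟧} = {d1, d3, d6, d8, d9, d12}
⟦in d11⟧ = {x : ⟨x, d11⟩ ∈ ⟦in⟧} = {d1, d3, d8, d10, d11, d12}
⟦clerk⟧ = {d1, d2, d3, d6, d7, d8, d9, d10, d11, d12}
… ∩ ⟦that spoke⟧ = {d1, d2, d3, d6, d7, d8, d9, d10, d11, d12} ∩ {d1, d2, d3, d5, d6, d8, d9, d11} = {d1, d2, d3, d6, d8, d9, d11}
… ∩ ⟦near d12⟧ = {d1, d2, d3, d6, d8, d9, d11} ∩ {d1, d3, d6, d8, d9, d12} = {d1, d3, d6, d8, d9}
… ∩ ⟦in d11⟧ = {d1, d3, d6, d8, d9} ∩ {d1, d3, d8, d10, d11, d12} = {d1, d3, d8}
So ⟦clerk that spoke near d12 in d11⟧ = {d1, d3, d8}.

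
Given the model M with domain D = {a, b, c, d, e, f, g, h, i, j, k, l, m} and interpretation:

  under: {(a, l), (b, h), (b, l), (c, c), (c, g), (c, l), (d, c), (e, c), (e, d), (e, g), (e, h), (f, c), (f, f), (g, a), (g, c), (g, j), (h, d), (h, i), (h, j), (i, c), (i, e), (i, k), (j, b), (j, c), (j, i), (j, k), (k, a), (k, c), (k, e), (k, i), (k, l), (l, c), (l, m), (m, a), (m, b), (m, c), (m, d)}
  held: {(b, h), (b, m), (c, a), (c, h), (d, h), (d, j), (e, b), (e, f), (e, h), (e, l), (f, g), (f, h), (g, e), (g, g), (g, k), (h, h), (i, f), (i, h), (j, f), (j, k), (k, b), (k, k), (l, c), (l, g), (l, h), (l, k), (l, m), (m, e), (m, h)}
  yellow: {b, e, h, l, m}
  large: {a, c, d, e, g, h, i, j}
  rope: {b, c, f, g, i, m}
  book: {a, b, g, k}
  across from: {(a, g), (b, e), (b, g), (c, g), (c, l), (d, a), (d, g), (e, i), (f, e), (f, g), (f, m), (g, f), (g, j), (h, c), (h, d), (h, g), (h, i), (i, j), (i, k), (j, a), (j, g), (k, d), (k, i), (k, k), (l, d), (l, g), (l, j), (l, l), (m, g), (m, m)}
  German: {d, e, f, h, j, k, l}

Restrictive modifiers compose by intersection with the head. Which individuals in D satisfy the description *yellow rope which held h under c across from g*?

⟦which held h⟧ = {x : ⟨x, h⟩ ∈ ⟦held⟧} = {b, c, d, e, f, h, i, l, m}
⟦under c⟧ = {x : ⟨x, c⟩ ∈ ⟦under⟧} = {c, d, e, f, g, i, j, k, l, m}
⟦across from g⟧ = {x : ⟨x, g⟩ ∈ ⟦across from⟧} = {a, b, c, d, f, h, j, l, m}
⟦rope⟧ = {b, c, f, g, i, m}
… ∩ ⟦which held h⟧ = {b, c, f, g, i, m} ∩ {b, c, d, e, f, h, i, l, m} = {b, c, f, i, m}
… ∩ ⟦under c⟧ = {b, c, f, i, m} ∩ {c, d, e, f, g, i, j, k, l, m} = {c, f, i, m}
… ∩ ⟦across from g⟧ = {c, f, i, m} ∩ {a, b, c, d, f, h, j, l, m} = {c, f, m}
… ∩ ⟦yellow⟧ = {c, f, m} ∩ {b, e, h, l, m} = {m}
So ⟦yellow rope which held h under c across from g⟧ = {m}.

{m}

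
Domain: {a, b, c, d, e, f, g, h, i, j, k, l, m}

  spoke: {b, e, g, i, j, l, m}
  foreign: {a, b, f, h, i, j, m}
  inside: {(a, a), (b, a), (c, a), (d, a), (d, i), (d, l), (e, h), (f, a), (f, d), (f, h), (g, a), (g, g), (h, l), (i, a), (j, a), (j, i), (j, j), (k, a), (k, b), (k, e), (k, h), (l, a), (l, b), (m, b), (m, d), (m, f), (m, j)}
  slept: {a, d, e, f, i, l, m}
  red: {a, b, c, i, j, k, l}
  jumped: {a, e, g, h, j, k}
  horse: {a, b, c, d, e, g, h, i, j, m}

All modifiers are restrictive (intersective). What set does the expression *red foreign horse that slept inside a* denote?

⟦that slept⟧ = ⟦slept⟧ = {a, d, e, f, i, l, m}
⟦inside a⟧ = {x : ⟨x, a⟩ ∈ ⟦inside⟧} = {a, b, c, d, f, g, i, j, k, l}
⟦horse⟧ = {a, b, c, d, e, g, h, i, j, m}
… ∩ ⟦that slept⟧ = {a, b, c, d, e, g, h, i, j, m} ∩ {a, d, e, f, i, l, m} = {a, d, e, i, m}
… ∩ ⟦inside a⟧ = {a, d, e, i, m} ∩ {a, b, c, d, f, g, i, j, k, l} = {a, d, i}
… ∩ ⟦red⟧ = {a, d, i} ∩ {a, b, c, i, j, k, l} = {a, i}
… ∩ ⟦foreign⟧ = {a, i} ∩ {a, b, f, h, i, j, m} = {a, i}
So ⟦red foreign horse that slept inside a⟧ = {a, i}.

{a, i}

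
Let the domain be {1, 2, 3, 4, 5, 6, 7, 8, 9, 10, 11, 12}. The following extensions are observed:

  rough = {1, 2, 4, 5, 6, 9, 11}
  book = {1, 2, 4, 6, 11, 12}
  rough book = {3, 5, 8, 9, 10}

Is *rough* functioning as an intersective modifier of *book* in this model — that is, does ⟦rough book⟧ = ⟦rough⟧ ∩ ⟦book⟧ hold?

⟦rough⟧ ∩ ⟦book⟧ = {1, 2, 4, 5, 6, 9, 11} ∩ {1, 2, 4, 6, 11, 12} = {1, 2, 4, 6, 11}
Observed ⟦rough book⟧ = {3, 5, 8, 9, 10}.
These differ, so the modifier is not intersective in this model.

no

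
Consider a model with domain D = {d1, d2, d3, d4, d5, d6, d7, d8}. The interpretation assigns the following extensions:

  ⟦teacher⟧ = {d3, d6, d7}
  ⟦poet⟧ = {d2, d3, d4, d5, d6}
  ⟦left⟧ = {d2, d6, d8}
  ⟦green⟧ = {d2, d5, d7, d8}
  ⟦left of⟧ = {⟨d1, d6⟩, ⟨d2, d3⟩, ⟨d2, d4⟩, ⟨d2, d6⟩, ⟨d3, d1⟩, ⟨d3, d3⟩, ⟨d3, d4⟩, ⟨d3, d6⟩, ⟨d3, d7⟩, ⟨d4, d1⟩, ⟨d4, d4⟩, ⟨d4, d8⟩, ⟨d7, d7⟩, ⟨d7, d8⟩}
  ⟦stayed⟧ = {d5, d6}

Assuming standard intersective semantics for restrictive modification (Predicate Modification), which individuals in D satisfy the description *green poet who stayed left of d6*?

⟦who stayed⟧ = ⟦stayed⟧ = {d5, d6}
⟦left of d6⟧ = {x : ⟨x, d6⟩ ∈ ⟦left of⟧} = {d1, d2, d3}
⟦poet⟧ = {d2, d3, d4, d5, d6}
… ∩ ⟦who stayed⟧ = {d2, d3, d4, d5, d6} ∩ {d5, d6} = {d5, d6}
… ∩ ⟦left of d6⟧ = {d5, d6} ∩ {d1, d2, d3} = ∅
… ∩ ⟦green⟧ = ∅ ∩ {d2, d5, d7, d8} = ∅
So ⟦green poet who stayed left of d6⟧ = { }.

{ }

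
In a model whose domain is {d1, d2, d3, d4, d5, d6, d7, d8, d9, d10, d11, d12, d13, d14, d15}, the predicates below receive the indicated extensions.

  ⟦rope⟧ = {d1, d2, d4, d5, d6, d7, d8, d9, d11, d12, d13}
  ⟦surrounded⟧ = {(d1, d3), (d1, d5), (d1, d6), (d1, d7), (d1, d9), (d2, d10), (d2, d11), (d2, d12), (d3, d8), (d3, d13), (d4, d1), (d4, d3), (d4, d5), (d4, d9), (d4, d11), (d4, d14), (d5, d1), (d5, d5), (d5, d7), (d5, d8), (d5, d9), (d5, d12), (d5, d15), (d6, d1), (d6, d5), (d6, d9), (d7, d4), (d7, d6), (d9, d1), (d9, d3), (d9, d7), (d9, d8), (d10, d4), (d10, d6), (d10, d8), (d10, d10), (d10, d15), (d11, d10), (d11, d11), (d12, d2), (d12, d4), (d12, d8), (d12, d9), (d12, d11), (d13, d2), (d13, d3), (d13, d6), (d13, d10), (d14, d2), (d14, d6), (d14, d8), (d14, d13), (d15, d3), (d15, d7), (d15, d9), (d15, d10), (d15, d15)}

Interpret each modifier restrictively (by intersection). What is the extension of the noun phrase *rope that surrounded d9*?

{d1, d4, d5, d6, d12}

⟦that surrounded d9⟧ = {x : ⟨x, d9⟩ ∈ ⟦surrounded⟧} = {d1, d4, d5, d6, d12, d15}
⟦rope⟧ = {d1, d2, d4, d5, d6, d7, d8, d9, d11, d12, d13}
… ∩ ⟦that surrounded d9⟧ = {d1, d2, d4, d5, d6, d7, d8, d9, d11, d12, d13} ∩ {d1, d4, d5, d6, d12, d15} = {d1, d4, d5, d6, d12}
So ⟦rope that surrounded d9⟧ = {d1, d4, d5, d6, d12}.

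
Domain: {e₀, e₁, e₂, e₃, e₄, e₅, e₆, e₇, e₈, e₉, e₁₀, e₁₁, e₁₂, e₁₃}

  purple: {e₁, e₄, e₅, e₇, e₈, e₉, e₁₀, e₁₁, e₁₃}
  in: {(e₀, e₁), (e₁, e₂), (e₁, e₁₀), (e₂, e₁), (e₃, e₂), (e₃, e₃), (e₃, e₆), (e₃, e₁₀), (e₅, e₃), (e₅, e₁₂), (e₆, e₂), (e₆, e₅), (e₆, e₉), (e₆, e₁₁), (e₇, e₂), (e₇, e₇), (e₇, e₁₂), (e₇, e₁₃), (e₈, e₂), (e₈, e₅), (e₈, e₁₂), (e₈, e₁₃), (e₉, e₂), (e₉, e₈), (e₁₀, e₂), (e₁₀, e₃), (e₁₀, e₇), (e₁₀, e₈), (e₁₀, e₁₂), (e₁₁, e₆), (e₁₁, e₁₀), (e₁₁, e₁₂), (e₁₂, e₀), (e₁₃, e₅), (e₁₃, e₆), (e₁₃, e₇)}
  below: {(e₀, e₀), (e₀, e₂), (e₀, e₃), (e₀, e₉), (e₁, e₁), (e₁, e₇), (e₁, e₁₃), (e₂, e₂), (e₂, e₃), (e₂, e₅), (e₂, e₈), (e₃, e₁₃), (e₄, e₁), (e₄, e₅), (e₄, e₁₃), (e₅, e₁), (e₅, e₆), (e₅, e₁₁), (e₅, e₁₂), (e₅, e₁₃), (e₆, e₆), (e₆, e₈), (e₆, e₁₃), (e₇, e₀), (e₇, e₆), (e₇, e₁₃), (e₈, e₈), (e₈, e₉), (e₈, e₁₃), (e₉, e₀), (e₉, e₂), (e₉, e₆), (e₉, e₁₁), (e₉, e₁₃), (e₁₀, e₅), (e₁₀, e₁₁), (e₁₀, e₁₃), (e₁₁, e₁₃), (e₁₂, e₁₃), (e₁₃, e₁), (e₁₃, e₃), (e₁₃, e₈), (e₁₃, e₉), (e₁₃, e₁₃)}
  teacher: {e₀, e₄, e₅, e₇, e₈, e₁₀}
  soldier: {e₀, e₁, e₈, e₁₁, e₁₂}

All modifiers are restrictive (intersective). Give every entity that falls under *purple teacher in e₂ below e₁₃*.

⟦in e₂⟧ = {x : ⟨x, e₂⟩ ∈ ⟦in⟧} = {e₁, e₃, e₆, e₇, e₈, e₉, e₁₀}
⟦below e₁₃⟧ = {x : ⟨x, e₁₃⟩ ∈ ⟦below⟧} = {e₁, e₃, e₄, e₅, e₆, e₇, e₈, e₉, e₁₀, e₁₁, e₁₂, e₁₃}
⟦teacher⟧ = {e₀, e₄, e₅, e₇, e₈, e₁₀}
… ∩ ⟦in e₂⟧ = {e₀, e₄, e₅, e₇, e₈, e₁₀} ∩ {e₁, e₃, e₆, e₇, e₈, e₉, e₁₀} = {e₇, e₈, e₁₀}
… ∩ ⟦below e₁₃⟧ = {e₇, e₈, e₁₀} ∩ {e₁, e₃, e₄, e₅, e₆, e₇, e₈, e₉, e₁₀, e₁₁, e₁₂, e₁₃} = {e₇, e₈, e₁₀}
… ∩ ⟦purple⟧ = {e₇, e₈, e₁₀} ∩ {e₁, e₄, e₅, e₇, e₈, e₉, e₁₀, e₁₁, e₁₃} = {e₇, e₈, e₁₀}
So ⟦purple teacher in e₂ below e₁₃⟧ = {e₇, e₈, e₁₀}.

{e₇, e₈, e₁₀}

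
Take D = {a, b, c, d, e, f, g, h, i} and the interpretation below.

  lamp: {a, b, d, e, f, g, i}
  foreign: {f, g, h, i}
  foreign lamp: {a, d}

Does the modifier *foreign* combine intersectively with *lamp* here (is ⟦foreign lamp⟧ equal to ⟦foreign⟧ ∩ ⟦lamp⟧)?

no

⟦foreign⟧ ∩ ⟦lamp⟧ = {f, g, h, i} ∩ {a, b, d, e, f, g, i} = {f, g, i}
Observed ⟦foreign lamp⟧ = {a, d}.
These differ, so the modifier is not intersective in this model.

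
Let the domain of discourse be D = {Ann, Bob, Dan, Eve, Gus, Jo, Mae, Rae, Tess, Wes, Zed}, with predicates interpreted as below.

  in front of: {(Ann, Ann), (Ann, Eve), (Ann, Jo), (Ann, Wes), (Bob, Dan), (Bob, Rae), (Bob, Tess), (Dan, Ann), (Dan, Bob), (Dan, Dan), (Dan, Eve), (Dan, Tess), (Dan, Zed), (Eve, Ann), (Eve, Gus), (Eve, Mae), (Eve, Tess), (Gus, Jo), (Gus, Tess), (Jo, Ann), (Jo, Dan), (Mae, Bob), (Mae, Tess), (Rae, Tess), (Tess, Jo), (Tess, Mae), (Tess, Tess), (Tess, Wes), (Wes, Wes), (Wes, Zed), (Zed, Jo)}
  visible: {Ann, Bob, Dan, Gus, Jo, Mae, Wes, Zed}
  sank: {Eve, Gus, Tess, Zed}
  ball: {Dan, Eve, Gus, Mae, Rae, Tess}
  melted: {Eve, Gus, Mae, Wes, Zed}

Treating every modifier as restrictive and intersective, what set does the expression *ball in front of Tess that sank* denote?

⟦in front of Tess⟧ = {x : ⟨x, Tess⟩ ∈ ⟦in front of⟧} = {Bob, Dan, Eve, Gus, Mae, Rae, Tess}
⟦that sank⟧ = ⟦sank⟧ = {Eve, Gus, Tess, Zed}
⟦ball⟧ = {Dan, Eve, Gus, Mae, Rae, Tess}
… ∩ ⟦in front of Tess⟧ = {Dan, Eve, Gus, Mae, Rae, Tess} ∩ {Bob, Dan, Eve, Gus, Mae, Rae, Tess} = {Dan, Eve, Gus, Mae, Rae, Tess}
… ∩ ⟦that sank⟧ = {Dan, Eve, Gus, Mae, Rae, Tess} ∩ {Eve, Gus, Tess, Zed} = {Eve, Gus, Tess}
So ⟦ball in front of Tess that sank⟧ = {Eve, Gus, Tess}.

{Eve, Gus, Tess}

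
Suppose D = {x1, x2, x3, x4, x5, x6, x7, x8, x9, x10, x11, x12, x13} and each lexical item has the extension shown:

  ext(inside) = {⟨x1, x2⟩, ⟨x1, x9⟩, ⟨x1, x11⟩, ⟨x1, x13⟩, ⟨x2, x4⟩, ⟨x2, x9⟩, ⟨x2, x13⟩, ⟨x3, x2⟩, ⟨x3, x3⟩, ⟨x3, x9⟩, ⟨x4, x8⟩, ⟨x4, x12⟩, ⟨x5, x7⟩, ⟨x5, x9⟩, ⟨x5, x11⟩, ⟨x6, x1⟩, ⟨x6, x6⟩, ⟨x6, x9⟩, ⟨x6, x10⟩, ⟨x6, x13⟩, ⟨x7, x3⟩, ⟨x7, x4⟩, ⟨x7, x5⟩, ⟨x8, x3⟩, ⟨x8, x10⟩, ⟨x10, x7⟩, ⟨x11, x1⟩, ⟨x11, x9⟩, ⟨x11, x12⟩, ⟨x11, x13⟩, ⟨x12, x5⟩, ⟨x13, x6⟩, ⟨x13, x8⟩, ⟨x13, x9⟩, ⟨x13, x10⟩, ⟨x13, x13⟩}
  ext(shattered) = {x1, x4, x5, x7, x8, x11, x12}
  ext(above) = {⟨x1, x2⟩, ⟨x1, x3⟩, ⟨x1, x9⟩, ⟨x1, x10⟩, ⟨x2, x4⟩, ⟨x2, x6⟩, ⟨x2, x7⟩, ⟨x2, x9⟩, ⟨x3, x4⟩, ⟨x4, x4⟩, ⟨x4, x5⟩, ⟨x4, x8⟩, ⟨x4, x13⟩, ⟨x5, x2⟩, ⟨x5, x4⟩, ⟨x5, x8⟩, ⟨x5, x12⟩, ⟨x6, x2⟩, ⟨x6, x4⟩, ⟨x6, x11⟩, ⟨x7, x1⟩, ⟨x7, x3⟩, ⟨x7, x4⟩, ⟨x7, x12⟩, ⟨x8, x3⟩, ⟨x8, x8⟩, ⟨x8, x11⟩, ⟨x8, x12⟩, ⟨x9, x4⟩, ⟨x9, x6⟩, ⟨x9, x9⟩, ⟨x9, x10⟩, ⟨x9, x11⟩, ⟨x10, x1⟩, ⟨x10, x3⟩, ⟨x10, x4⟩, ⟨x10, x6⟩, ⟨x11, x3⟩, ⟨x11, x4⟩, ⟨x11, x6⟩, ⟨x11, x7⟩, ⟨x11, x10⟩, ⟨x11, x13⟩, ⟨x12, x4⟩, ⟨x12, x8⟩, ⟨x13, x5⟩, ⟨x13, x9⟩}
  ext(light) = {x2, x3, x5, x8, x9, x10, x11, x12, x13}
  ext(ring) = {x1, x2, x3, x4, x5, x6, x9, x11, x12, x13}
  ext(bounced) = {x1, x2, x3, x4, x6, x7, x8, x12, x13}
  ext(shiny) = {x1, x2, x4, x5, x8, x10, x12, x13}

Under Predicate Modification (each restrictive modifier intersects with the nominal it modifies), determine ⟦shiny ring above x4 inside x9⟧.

{x2, x5}

⟦above x4⟧ = {x : ⟨x, x4⟩ ∈ ⟦above⟧} = {x2, x3, x4, x5, x6, x7, x9, x10, x11, x12}
⟦inside x9⟧ = {x : ⟨x, x9⟩ ∈ ⟦inside⟧} = {x1, x2, x3, x5, x6, x11, x13}
⟦ring⟧ = {x1, x2, x3, x4, x5, x6, x9, x11, x12, x13}
… ∩ ⟦above x4⟧ = {x1, x2, x3, x4, x5, x6, x9, x11, x12, x13} ∩ {x2, x3, x4, x5, x6, x7, x9, x10, x11, x12} = {x2, x3, x4, x5, x6, x9, x11, x12}
… ∩ ⟦inside x9⟧ = {x2, x3, x4, x5, x6, x9, x11, x12} ∩ {x1, x2, x3, x5, x6, x11, x13} = {x2, x3, x5, x6, x11}
… ∩ ⟦shiny⟧ = {x2, x3, x5, x6, x11} ∩ {x1, x2, x4, x5, x8, x10, x12, x13} = {x2, x5}
So ⟦shiny ring above x4 inside x9⟧ = {x2, x5}.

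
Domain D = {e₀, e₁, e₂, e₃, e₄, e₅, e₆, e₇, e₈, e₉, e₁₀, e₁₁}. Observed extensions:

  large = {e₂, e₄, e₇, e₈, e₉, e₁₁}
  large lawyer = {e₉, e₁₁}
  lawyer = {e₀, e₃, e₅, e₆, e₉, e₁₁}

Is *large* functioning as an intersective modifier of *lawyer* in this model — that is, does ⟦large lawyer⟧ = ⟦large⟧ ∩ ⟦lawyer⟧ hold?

⟦large⟧ ∩ ⟦lawyer⟧ = {e₂, e₄, e₇, e₈, e₉, e₁₁} ∩ {e₀, e₃, e₅, e₆, e₉, e₁₁} = {e₉, e₁₁}
Observed ⟦large lawyer⟧ = {e₉, e₁₁}.
These coincide, so the modifier is intersective here.

yes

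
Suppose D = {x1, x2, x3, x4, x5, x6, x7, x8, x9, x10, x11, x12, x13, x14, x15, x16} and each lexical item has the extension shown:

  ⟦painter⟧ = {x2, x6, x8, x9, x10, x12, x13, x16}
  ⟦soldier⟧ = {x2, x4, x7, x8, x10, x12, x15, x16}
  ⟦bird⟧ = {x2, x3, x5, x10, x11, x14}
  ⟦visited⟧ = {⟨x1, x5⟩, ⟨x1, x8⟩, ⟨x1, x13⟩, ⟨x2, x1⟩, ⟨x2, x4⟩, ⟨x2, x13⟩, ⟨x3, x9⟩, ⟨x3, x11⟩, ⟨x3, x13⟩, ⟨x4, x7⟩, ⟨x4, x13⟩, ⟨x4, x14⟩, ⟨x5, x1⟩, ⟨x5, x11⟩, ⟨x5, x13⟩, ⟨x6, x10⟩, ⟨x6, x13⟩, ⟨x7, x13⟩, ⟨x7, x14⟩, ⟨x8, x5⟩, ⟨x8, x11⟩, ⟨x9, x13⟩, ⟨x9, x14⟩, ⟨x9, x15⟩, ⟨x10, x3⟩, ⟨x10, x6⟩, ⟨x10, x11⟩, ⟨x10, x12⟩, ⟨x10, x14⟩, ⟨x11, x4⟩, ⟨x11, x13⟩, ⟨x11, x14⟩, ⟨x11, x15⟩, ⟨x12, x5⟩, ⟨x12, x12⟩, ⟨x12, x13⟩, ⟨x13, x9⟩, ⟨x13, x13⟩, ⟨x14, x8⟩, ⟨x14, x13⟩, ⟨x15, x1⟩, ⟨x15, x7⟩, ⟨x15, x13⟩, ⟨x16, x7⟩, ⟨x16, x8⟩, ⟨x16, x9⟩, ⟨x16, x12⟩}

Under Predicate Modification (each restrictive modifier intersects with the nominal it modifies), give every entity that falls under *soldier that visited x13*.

{x2, x4, x7, x12, x15}

⟦that visited x13⟧ = {x : ⟨x, x13⟩ ∈ ⟦visited⟧} = {x1, x2, x3, x4, x5, x6, x7, x9, x11, x12, x13, x14, x15}
⟦soldier⟧ = {x2, x4, x7, x8, x10, x12, x15, x16}
… ∩ ⟦that visited x13⟧ = {x2, x4, x7, x8, x10, x12, x15, x16} ∩ {x1, x2, x3, x4, x5, x6, x7, x9, x11, x12, x13, x14, x15} = {x2, x4, x7, x12, x15}
So ⟦soldier that visited x13⟧ = {x2, x4, x7, x12, x15}.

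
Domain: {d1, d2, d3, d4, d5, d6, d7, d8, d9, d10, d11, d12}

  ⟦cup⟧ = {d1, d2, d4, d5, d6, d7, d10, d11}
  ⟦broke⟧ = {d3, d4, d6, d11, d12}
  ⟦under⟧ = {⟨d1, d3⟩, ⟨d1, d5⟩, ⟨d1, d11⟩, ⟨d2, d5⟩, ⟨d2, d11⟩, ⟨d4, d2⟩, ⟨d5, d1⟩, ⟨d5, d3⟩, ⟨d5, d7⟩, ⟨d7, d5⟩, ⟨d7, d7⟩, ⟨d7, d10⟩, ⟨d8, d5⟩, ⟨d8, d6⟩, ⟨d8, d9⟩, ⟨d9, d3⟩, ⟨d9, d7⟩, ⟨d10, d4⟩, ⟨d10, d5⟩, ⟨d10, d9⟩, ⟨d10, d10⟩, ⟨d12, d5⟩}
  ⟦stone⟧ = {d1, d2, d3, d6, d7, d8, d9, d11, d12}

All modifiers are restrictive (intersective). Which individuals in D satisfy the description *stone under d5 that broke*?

{d12}

⟦under d5⟧ = {x : ⟨x, d5⟩ ∈ ⟦under⟧} = {d1, d2, d7, d8, d10, d12}
⟦that broke⟧ = ⟦broke⟧ = {d3, d4, d6, d11, d12}
⟦stone⟧ = {d1, d2, d3, d6, d7, d8, d9, d11, d12}
… ∩ ⟦under d5⟧ = {d1, d2, d3, d6, d7, d8, d9, d11, d12} ∩ {d1, d2, d7, d8, d10, d12} = {d1, d2, d7, d8, d12}
… ∩ ⟦that broke⟧ = {d1, d2, d7, d8, d12} ∩ {d3, d4, d6, d11, d12} = {d12}
So ⟦stone under d5 that broke⟧ = {d12}.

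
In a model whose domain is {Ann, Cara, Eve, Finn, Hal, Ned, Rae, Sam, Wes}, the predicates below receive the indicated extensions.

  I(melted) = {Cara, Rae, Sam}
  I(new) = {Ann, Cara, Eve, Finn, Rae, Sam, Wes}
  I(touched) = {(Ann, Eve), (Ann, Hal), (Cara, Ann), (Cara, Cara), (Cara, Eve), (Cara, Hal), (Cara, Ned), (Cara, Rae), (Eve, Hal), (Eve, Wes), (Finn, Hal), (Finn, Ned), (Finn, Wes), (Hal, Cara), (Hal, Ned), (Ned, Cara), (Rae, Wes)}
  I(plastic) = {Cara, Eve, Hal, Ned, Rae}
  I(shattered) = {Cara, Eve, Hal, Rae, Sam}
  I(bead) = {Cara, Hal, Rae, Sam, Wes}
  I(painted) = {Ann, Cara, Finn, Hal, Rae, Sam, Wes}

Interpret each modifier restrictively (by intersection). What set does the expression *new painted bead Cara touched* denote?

⟦Cara touched⟧ = {x : ⟨Cara, x⟩ ∈ ⟦touched⟧} = {Ann, Cara, Eve, Hal, Ned, Rae}
⟦bead⟧ = {Cara, Hal, Rae, Sam, Wes}
… ∩ ⟦Cara touched⟧ = {Cara, Hal, Rae, Sam, Wes} ∩ {Ann, Cara, Eve, Hal, Ned, Rae} = {Cara, Hal, Rae}
… ∩ ⟦new⟧ = {Cara, Hal, Rae} ∩ {Ann, Cara, Eve, Finn, Rae, Sam, Wes} = {Cara, Rae}
… ∩ ⟦painted⟧ = {Cara, Rae} ∩ {Ann, Cara, Finn, Hal, Rae, Sam, Wes} = {Cara, Rae}
So ⟦new painted bead Cara touched⟧ = {Cara, Rae}.

{Cara, Rae}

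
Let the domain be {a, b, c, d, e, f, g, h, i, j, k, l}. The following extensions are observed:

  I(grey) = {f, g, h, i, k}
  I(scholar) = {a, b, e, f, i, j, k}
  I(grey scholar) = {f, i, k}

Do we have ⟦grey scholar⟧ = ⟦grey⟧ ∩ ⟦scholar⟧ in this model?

yes

⟦grey⟧ ∩ ⟦scholar⟧ = {f, g, h, i, k} ∩ {a, b, e, f, i, j, k} = {f, i, k}
Observed ⟦grey scholar⟧ = {f, i, k}.
These coincide, so the modifier is intersective here.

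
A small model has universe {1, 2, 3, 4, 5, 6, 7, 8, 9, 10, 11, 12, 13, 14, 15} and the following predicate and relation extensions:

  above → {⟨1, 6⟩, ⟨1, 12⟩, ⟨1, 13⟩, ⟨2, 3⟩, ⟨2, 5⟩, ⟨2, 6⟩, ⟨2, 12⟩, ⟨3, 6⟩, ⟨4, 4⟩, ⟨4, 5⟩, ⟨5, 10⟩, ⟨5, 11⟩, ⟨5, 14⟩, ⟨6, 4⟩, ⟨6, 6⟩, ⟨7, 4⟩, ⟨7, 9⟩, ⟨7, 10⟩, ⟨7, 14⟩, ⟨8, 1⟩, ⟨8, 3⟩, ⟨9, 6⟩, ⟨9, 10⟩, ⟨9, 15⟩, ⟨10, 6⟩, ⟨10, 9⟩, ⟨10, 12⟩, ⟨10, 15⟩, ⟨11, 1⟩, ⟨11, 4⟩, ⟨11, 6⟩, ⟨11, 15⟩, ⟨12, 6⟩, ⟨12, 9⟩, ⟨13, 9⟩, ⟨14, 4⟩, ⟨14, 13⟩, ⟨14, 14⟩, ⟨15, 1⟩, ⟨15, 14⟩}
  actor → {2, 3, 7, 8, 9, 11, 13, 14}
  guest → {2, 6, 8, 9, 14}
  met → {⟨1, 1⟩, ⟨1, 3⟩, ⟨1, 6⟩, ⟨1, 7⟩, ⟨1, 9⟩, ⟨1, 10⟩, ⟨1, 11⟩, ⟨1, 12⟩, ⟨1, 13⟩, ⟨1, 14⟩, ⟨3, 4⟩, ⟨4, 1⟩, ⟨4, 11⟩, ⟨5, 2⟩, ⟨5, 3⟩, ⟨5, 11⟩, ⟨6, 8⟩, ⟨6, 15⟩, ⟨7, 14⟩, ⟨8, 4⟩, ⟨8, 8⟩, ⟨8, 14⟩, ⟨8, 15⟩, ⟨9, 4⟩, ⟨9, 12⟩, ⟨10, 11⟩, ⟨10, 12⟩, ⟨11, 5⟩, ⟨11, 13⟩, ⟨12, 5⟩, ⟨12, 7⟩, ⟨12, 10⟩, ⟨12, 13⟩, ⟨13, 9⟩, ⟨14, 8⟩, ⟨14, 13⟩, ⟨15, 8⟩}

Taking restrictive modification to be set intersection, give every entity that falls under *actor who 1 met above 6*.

⟦who 1 met⟧ = {x : ⟨1, x⟩ ∈ ⟦met⟧} = {1, 3, 6, 7, 9, 10, 11, 12, 13, 14}
⟦above 6⟧ = {x : ⟨x, 6⟩ ∈ ⟦above⟧} = {1, 2, 3, 6, 9, 10, 11, 12}
⟦actor⟧ = {2, 3, 7, 8, 9, 11, 13, 14}
… ∩ ⟦who 1 met⟧ = {2, 3, 7, 8, 9, 11, 13, 14} ∩ {1, 3, 6, 7, 9, 10, 11, 12, 13, 14} = {3, 7, 9, 11, 13, 14}
… ∩ ⟦above 6⟧ = {3, 7, 9, 11, 13, 14} ∩ {1, 2, 3, 6, 9, 10, 11, 12} = {3, 9, 11}
So ⟦actor who 1 met above 6⟧ = {3, 9, 11}.

{3, 9, 11}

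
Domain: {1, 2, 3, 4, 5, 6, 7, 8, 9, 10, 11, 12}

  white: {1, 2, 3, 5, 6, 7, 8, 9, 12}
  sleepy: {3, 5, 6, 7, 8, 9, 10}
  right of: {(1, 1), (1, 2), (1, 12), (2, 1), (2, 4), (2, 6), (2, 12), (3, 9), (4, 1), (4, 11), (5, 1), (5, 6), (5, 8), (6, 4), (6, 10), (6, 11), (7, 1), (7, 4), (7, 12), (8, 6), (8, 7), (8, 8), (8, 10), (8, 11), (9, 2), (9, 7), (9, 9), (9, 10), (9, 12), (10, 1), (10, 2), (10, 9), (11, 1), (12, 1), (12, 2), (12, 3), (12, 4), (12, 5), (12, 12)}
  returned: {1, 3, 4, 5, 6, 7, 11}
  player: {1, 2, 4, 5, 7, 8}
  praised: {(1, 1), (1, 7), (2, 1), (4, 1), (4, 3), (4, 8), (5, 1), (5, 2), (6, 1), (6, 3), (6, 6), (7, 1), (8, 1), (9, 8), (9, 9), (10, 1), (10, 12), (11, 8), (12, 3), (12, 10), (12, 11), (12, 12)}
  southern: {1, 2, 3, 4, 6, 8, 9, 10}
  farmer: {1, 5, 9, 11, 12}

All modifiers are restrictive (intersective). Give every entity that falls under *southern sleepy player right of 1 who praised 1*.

⟦right of 1⟧ = {x : ⟨x, 1⟩ ∈ ⟦right of⟧} = {1, 2, 4, 5, 7, 10, 11, 12}
⟦who praised 1⟧ = {x : ⟨x, 1⟩ ∈ ⟦praised⟧} = {1, 2, 4, 5, 6, 7, 8, 10}
⟦player⟧ = {1, 2, 4, 5, 7, 8}
… ∩ ⟦right of 1⟧ = {1, 2, 4, 5, 7, 8} ∩ {1, 2, 4, 5, 7, 10, 11, 12} = {1, 2, 4, 5, 7}
… ∩ ⟦who praised 1⟧ = {1, 2, 4, 5, 7} ∩ {1, 2, 4, 5, 6, 7, 8, 10} = {1, 2, 4, 5, 7}
… ∩ ⟦southern⟧ = {1, 2, 4, 5, 7} ∩ {1, 2, 3, 4, 6, 8, 9, 10} = {1, 2, 4}
… ∩ ⟦sleepy⟧ = {1, 2, 4} ∩ {3, 5, 6, 7, 8, 9, 10} = ∅
So ⟦southern sleepy player right of 1 who praised 1⟧ = { }.

{ }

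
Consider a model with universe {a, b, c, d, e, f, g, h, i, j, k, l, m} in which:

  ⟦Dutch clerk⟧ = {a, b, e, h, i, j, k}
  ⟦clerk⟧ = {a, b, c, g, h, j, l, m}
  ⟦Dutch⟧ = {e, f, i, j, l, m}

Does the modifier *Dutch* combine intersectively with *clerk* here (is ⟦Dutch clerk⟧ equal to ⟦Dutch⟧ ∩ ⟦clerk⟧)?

⟦Dutch⟧ ∩ ⟦clerk⟧ = {e, f, i, j, l, m} ∩ {a, b, c, g, h, j, l, m} = {j, l, m}
Observed ⟦Dutch clerk⟧ = {a, b, e, h, i, j, k}.
These differ, so the modifier is not intersective in this model.

no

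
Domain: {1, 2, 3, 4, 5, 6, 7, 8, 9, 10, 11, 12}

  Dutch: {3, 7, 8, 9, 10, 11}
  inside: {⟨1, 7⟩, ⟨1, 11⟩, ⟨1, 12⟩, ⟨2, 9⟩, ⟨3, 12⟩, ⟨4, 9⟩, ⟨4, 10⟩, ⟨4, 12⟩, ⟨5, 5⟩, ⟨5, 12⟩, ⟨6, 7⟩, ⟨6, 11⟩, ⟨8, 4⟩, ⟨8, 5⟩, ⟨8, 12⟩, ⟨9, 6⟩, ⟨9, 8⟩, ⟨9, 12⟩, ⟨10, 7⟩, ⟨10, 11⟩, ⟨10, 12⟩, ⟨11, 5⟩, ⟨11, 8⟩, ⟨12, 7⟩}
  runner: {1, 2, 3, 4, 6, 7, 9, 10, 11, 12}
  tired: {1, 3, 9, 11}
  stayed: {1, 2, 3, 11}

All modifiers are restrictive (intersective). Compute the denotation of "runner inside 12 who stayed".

⟦inside 12⟧ = {x : ⟨x, 12⟩ ∈ ⟦inside⟧} = {1, 3, 4, 5, 8, 9, 10}
⟦who stayed⟧ = ⟦stayed⟧ = {1, 2, 3, 11}
⟦runner⟧ = {1, 2, 3, 4, 6, 7, 9, 10, 11, 12}
… ∩ ⟦inside 12⟧ = {1, 2, 3, 4, 6, 7, 9, 10, 11, 12} ∩ {1, 3, 4, 5, 8, 9, 10} = {1, 3, 4, 9, 10}
… ∩ ⟦who stayed⟧ = {1, 3, 4, 9, 10} ∩ {1, 2, 3, 11} = {1, 3}
So ⟦runner inside 12 who stayed⟧ = {1, 3}.

{1, 3}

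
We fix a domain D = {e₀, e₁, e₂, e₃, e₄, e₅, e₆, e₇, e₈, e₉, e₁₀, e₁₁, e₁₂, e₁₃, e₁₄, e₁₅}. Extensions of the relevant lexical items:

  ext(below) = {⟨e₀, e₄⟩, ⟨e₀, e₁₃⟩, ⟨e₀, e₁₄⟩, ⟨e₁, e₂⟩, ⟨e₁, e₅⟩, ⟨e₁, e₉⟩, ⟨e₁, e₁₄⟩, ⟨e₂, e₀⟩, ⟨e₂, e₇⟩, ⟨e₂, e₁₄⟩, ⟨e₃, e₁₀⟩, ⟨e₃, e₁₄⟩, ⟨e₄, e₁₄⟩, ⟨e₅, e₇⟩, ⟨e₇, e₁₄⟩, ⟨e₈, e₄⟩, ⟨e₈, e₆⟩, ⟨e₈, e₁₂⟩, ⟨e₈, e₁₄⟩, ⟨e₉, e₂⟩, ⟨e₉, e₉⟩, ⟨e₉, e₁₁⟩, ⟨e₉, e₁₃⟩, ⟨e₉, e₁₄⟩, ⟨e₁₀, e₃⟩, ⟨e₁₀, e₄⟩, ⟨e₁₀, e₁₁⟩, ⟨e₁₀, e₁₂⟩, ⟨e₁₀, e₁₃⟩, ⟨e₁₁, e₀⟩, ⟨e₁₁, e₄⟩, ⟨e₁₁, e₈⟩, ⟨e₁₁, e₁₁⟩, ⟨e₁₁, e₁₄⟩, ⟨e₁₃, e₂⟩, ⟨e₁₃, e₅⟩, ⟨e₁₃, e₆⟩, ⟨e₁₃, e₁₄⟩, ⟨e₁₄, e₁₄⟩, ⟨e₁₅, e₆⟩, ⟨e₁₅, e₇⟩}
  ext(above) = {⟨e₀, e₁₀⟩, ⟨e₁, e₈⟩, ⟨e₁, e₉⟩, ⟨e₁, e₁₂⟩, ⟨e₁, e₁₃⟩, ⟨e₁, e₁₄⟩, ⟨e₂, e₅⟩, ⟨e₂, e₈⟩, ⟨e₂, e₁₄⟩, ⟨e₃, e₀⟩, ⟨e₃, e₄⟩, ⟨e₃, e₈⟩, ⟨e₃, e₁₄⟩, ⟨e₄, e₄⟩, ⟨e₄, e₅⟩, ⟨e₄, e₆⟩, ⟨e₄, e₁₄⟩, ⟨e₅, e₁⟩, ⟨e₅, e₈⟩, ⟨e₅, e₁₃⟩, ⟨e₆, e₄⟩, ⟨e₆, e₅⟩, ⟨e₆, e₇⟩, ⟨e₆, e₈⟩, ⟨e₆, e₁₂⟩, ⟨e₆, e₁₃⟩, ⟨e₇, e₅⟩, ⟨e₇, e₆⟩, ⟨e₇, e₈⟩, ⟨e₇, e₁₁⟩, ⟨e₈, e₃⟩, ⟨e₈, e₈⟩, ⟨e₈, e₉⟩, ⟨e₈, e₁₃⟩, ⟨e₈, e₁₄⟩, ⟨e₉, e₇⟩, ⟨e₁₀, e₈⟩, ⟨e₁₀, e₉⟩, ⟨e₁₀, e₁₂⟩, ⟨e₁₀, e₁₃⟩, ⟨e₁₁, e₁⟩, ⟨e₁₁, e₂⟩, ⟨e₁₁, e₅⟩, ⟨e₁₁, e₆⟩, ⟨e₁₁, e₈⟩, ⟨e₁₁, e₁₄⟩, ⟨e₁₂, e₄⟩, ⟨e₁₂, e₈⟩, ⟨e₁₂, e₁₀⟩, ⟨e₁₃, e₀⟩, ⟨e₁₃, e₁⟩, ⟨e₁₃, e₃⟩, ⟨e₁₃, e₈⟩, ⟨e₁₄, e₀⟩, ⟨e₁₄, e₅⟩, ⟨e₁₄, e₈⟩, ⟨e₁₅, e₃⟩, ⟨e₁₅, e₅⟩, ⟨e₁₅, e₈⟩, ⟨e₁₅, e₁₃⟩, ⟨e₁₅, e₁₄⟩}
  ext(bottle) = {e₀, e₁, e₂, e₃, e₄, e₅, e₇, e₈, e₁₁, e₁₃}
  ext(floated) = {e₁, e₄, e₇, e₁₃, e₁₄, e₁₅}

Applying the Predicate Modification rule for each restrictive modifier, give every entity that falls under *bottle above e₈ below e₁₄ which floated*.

{e₁, e₇, e₁₃}

⟦above e₈⟧ = {x : ⟨x, e₈⟩ ∈ ⟦above⟧} = {e₁, e₂, e₃, e₅, e₆, e₇, e₈, e₁₀, e₁₁, e₁₂, e₁₃, e₁₄, e₁₅}
⟦below e₁₄⟧ = {x : ⟨x, e₁₄⟩ ∈ ⟦below⟧} = {e₀, e₁, e₂, e₃, e₄, e₇, e₈, e₉, e₁₁, e₁₃, e₁₄}
⟦which floated⟧ = ⟦floated⟧ = {e₁, e₄, e₇, e₁₃, e₁₄, e₁₅}
⟦bottle⟧ = {e₀, e₁, e₂, e₃, e₄, e₅, e₇, e₈, e₁₁, e₁₃}
… ∩ ⟦above e₈⟧ = {e₀, e₁, e₂, e₃, e₄, e₅, e₇, e₈, e₁₁, e₁₃} ∩ {e₁, e₂, e₃, e₅, e₆, e₇, e₈, e₁₀, e₁₁, e₁₂, e₁₃, e₁₄, e₁₅} = {e₁, e₂, e₃, e₅, e₇, e₈, e₁₁, e₁₃}
… ∩ ⟦below e₁₄⟧ = {e₁, e₂, e₃, e₅, e₇, e₈, e₁₁, e₁₃} ∩ {e₀, e₁, e₂, e₃, e₄, e₇, e₈, e₉, e₁₁, e₁₃, e₁₄} = {e₁, e₂, e₃, e₇, e₈, e₁₁, e₁₃}
… ∩ ⟦which floated⟧ = {e₁, e₂, e₃, e₇, e₈, e₁₁, e₁₃} ∩ {e₁, e₄, e₇, e₁₃, e₁₄, e₁₅} = {e₁, e₇, e₁₃}
So ⟦bottle above e₈ below e₁₄ which floated⟧ = {e₁, e₇, e₁₃}.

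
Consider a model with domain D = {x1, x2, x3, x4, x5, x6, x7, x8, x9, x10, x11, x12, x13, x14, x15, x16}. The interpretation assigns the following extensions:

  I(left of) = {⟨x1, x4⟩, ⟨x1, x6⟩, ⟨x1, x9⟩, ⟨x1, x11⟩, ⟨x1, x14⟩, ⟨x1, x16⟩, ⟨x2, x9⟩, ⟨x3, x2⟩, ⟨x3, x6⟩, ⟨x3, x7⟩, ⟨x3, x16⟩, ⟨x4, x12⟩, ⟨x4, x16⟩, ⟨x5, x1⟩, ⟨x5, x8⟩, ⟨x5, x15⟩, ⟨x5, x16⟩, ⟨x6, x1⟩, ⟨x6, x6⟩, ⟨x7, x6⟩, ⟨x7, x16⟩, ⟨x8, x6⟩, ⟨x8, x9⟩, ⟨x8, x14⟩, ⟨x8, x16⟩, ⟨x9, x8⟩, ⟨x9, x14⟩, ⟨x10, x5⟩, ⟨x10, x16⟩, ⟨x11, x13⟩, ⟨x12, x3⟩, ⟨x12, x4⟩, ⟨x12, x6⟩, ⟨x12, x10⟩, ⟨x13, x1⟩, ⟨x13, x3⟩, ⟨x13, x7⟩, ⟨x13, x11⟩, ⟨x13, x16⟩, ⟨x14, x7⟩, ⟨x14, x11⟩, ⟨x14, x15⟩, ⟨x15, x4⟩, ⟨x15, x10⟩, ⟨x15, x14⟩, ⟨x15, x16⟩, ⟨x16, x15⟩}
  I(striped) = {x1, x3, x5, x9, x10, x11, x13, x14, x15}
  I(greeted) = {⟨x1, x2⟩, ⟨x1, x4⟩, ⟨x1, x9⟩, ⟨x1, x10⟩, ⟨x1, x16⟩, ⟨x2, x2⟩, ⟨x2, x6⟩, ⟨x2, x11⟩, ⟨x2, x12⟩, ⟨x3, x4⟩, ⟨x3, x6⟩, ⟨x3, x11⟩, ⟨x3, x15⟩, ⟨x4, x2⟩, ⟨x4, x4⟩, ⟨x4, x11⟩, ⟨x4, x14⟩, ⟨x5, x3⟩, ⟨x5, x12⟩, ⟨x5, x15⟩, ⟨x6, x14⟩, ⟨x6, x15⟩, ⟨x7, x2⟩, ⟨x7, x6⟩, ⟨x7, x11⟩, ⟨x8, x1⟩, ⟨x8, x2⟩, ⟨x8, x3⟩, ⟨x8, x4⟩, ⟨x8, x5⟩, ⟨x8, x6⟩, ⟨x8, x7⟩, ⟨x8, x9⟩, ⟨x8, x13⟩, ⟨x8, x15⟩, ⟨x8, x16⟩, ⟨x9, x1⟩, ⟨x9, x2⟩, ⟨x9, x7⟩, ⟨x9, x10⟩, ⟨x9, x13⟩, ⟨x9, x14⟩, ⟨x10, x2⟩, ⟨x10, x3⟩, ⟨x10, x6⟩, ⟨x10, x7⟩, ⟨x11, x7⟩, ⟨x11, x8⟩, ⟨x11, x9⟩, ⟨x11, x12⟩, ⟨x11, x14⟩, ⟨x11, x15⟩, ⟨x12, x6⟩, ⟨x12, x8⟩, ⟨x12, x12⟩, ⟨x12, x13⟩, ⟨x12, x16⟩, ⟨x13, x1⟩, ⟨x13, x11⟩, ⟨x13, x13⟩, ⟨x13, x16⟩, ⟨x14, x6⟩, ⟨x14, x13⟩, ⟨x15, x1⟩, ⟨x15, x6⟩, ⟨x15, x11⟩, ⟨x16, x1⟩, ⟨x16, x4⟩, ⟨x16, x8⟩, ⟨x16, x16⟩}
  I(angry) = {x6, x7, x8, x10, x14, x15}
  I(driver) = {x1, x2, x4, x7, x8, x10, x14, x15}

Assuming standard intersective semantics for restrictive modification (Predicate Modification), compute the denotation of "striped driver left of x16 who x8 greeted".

⟦left of x16⟧ = {x : ⟨x, x16⟩ ∈ ⟦left of⟧} = {x1, x3, x4, x5, x7, x8, x10, x13, x15}
⟦who x8 greeted⟧ = {x : ⟨x8, x⟩ ∈ ⟦greeted⟧} = {x1, x2, x3, x4, x5, x6, x7, x9, x13, x15, x16}
⟦driver⟧ = {x1, x2, x4, x7, x8, x10, x14, x15}
… ∩ ⟦left of x16⟧ = {x1, x2, x4, x7, x8, x10, x14, x15} ∩ {x1, x3, x4, x5, x7, x8, x10, x13, x15} = {x1, x4, x7, x8, x10, x15}
… ∩ ⟦who x8 greeted⟧ = {x1, x4, x7, x8, x10, x15} ∩ {x1, x2, x3, x4, x5, x6, x7, x9, x13, x15, x16} = {x1, x4, x7, x15}
… ∩ ⟦striped⟧ = {x1, x4, x7, x15} ∩ {x1, x3, x5, x9, x10, x11, x13, x14, x15} = {x1, x15}
So ⟦striped driver left of x16 who x8 greeted⟧ = {x1, x15}.

{x1, x15}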